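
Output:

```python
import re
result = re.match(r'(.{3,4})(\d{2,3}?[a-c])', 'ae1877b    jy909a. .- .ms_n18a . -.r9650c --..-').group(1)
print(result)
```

ae18

The match spans [0:7] → 'ae1877b'.
Captured: group 1 = 'ae18', group 2 = '77b'.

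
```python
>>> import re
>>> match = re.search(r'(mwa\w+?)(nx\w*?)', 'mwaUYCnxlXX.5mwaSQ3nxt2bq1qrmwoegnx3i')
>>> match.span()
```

(0, 8)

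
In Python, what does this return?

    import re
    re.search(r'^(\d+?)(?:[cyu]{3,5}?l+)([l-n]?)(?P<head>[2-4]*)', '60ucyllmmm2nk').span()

Pattern: anchored at the start of the string; then one or more of a digit (lazy) (captured); then 3 to 5 of one of [cyu] (lazy), then one or more of the literal 'l' (non-capturing group); then optionally a character in [l-n] (captured); then zero or more of a character in [2-4] (captured as 'head').
Unlike `match`, `search` isn't anchored — it looks for the pattern anywhere in the string.
The match spans [0:8] → '60ucyllm'.
Captured: group 1 = '60', group 2 = 'm', group 3 = ''.

(0, 8)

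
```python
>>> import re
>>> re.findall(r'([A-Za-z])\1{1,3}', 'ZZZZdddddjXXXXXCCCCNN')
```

['Z', 'd', 'X', 'C', 'N']

`\1` is not a pattern — it's the concrete string captured by group 1, re-applied verbatim.
`findall` collects group 1 from each match (5 total).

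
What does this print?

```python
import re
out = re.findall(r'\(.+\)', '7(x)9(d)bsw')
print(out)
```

Scanning left to right: at [1:8] → '(x)9(d)'.
`findall` yields the raw match text (1 of them) because the pattern has no groups.

['(x)9(d)']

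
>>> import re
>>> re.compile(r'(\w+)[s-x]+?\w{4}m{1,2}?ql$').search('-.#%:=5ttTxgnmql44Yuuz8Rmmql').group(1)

Pattern: one or more of a word character (captured); then one or more of a character in [s-x] (lazy); then exactly 4 of a word character; then 1 to 2 of the literal 'm' (lazy), then the literal 'ql'; then anchored at the end.
Unlike `match`, `search` isn't anchored — it looks for the pattern anywhere in the string.
The match spans [6:28] → '5ttTxgnmql44Yuuz8Rmmql'.
Captured: group 1 = '5ttTxgnmql44Yu'.

'5ttTxgnmql44Yu'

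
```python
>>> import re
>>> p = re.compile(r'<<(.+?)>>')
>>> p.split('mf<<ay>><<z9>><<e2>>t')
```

['mf', 'ay', '', 'z9', '', 'e2', 't']

Lazy quantifiers expand one character at a time until the remainder of the pattern can match.
Because the pattern has a capturing group, `split` also inserts each captured text between the pieces.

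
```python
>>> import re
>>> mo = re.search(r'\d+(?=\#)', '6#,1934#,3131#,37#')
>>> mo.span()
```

(0, 1)

Because the assertion is zero-width, the text it checks is not consumed and won't appear in the result.
`re.search` tries every starting position until one works.
The match spans [0:1] → '6'.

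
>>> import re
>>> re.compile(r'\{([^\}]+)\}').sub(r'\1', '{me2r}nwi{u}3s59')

'me2rnwiu3s59'

Matches: at [0:6] → '{me2r}'; at [9:12] → '{u}'.
Each match is replaced using the text its own group 1 captured.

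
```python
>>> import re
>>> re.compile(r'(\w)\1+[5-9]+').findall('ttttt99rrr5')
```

['t', 'r']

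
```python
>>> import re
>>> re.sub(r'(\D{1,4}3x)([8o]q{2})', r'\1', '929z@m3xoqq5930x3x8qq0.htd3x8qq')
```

'929z@m3x5930x3x0.htd3x'

Each match is replaced using the text its own group 1 captured.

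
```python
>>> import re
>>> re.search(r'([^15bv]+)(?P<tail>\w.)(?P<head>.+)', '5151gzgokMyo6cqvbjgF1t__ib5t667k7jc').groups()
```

The match spans [4:35] → 'gzgokMyo6cqvbjgF1t__ib5t667k7jc'.
Captured: group 1 = 'gzgokMyo6cq', group 2 = 'vb', group 3 = 'jgF1t__ib5t667k7jc'.

('gzgokMyo6cq', 'vb', 'jgF1t__ib5t667k7jc')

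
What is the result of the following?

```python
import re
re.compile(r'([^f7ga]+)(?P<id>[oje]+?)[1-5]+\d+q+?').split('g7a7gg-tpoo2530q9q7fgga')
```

This matches one or more of any character except [f7ga] (captured); then one or more of one of [oje] (lazy) (captured as 'id'); then one or more of a character in [1-5], then one or more of a digit; then one or more of a literal 'q' (lazy).
`re.split` interleaves the captured-group text with the surrounding fragments.

['g7a7gg', '-tpo', 'o', '9q7fgga']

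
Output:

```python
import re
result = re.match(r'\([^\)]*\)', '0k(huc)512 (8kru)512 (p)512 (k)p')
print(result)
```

None

`match` is anchored at position 0; if the pattern doesn't fit there, it returns None.
Here position 0 doesn't satisfy it, so the call returns None.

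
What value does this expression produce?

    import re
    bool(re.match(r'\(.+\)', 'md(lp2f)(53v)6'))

False

With `match`, the pattern is implicitly anchored at the beginning.
Here the pattern fails at index 0, so the call returns None, and `bool(None)` is False.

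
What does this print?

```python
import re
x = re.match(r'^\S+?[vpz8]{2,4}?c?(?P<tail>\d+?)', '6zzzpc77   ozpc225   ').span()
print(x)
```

This matches anchored at the start of the string; then one or more of a non-whitespace character (lazy); then 2 to 4 of one of [vpz8] (lazy), then optionally a literal 'c'; then one or more of a digit (lazy) (captured as 'tail').
`match` is anchored at position 0; if the pattern doesn't fit there, it returns None.
The match spans [0:7] → '6zzzpc7'.
Captured: group 1 = '7'.

(0, 7)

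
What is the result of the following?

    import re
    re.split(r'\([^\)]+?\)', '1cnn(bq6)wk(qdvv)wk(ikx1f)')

['1cnn', 'wk', 'wk', '']

`split` removes every match and returns the 4 fragments in between.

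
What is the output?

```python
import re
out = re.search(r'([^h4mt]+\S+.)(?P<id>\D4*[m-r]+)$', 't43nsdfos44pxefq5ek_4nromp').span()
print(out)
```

The pattern matches one or more of any character except [h4mt], then one or more of a non-whitespace character, then any character (captured); then a non-digit, then zero or more of the literal '4', then one or more of a character in [m-r] (captured as 'id'); then anchored at the end.
Unlike `match`, `search` isn't anchored — it looks for the pattern anywhere in the string.
The match spans [2:26] → '3nsdfos44pxefq5ek_4nromp'.
Captured: group 1 = '3nsdfos44pxefq5ek_4nro', group 2 = 'mp'.

(2, 26)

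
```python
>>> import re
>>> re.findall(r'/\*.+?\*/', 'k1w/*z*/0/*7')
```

Walking the string: at [3:8] → '/*z*/'.
`findall` yields the raw match text (1 of them) because the pattern has no groups.

['/*z*/']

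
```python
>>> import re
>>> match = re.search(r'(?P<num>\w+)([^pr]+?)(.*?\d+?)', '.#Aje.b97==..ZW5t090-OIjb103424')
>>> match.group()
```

'Aje.b9'

A `+?`/`*?`/`{m,n}?` starts at its minimum and grows only as far as needed for what follows to match.
The match spans [2:8] → 'Aje.b9'.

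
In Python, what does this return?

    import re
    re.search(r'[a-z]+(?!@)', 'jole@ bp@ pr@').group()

'jol'

Because the assertion is negative and zero-width, positions next to the forbidden text are skipped.
The match spans [0:3] → 'jol'.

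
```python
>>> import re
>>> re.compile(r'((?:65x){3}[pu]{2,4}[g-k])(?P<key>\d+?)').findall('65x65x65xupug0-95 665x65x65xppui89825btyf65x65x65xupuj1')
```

[('65x65x65xupug', '0'), ('65x65x65xppui', '8'), ('65x65x65xupuj', '1')]

This matches the literal '65x' repeated 3 times, then 2 to 4 of one of [pu], then a character in [g-k] (captured); then one or more of a digit (lazy) (captured as 'key').
With the lazy modifier that quantifier settles for the fewest repetitions that let the rest of the pattern succeed (the atoms after it are unaffected and can still be greedy).
Scanning left to right: at [0:14] match '65x65x65xupug0', groups = ('65x65x65xupug', '0'); at [19:33] match '65x65x65xppui8', groups = ('65x65x65xppui', '8'); at [41:55] match '65x65x65xupuj1', groups = ('65x65x65xupuj', '1').
Multiple groups make `findall` return tuples — one 2-tuple for each match.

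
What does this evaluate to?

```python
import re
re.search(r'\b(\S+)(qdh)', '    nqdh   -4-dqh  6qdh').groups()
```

('n', 'qdh')

The match spans [4:8] → 'nqdh'.
Captured: group 1 = 'n', group 2 = 'qdh'.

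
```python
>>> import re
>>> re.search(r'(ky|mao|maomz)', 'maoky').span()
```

(0, 3)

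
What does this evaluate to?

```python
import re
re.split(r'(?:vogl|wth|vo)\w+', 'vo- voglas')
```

['vo- ', '']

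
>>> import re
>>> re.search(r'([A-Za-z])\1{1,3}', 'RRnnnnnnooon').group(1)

The match spans [0:2] → 'RR'.
Captured: group 1 = 'R'.

'R'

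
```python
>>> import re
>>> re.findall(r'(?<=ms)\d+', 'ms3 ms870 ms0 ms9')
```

The `(?=…)`/`(?<=…)` assertion just peeks at neighbouring text; it doesn't advance the match position.
`findall` yields the raw match text (4 of them) because the pattern has no groups.

['3', '870', '0', '9']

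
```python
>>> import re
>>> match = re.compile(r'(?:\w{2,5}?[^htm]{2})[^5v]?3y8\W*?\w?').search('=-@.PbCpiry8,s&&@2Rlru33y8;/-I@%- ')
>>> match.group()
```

'2Rlru33y8'

This matches 2 to 5 of a word character (lazy), then exactly 2 of any character except [htm] (non-capturing group); then optionally any character except [5v]; then the literal '3y8', then zero or more of a non-word character (lazy), then optionally a word character.
Lazy quantifiers expand one character at a time until the remainder of the pattern can match.
`search` walks the string left to right and returns the first match it finds.
The match spans [17:26] → '2Rlru33y8'.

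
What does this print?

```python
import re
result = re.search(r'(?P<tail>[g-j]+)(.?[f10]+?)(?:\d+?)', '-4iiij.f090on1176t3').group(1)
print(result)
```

The match spans [2:9] → 'iiij.f0'.
Captured: group 1 = 'iiij', group 2 = '.f'.

iiij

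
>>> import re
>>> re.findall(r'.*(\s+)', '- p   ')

This matches zero or more of any character; then one or more of whitespace (captured).
With a single group, `findall` returns only what that group captured — 1 item.

[' ']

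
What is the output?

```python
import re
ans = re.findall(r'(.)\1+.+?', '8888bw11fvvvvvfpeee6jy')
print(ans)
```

['8', '1', 'v', 'e']

`\1` has to match the exact text group 1 already captured.
`findall` collects group 1 from each match (4 total).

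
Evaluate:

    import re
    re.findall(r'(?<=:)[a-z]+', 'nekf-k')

With no groups in the pattern, `findall` gives back each whole match — 0 here.
Nothing in the string satisfies the pattern, so the list is empty.

[]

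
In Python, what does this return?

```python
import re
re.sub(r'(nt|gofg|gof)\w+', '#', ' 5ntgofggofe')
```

' 5#'

Matches: at [2:12] → 'ntgofggofe'.
Every occurrence is swapped for '#'.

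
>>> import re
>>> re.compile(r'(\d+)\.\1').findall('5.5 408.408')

`\1` is not a pattern — it's the concrete string captured by group 1, re-applied verbatim.
Because there's exactly one group, `findall` drops the full match and keeps group 1 from each hit.

['5', '408']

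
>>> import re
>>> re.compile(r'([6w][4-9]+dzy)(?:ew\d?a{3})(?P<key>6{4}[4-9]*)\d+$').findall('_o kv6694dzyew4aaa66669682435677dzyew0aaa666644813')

[('677dzy', '6666448')]

`findall` packs the 2 group values into a tuple for every match.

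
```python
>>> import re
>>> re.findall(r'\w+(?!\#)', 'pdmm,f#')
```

The negative lookahead/lookbehind blocks any match where the forbidden context is present.
Matches: at [0:4] → 'pdmm'.
Since nothing is captured, `findall` lists the 1 matched substring directly.

['pdmm']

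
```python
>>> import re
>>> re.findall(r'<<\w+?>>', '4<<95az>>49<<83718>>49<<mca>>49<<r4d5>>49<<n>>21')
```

Walking the string: at [1:9] → '<<95az>>'; at [11:20] → '<<83718>>'; at [22:29] → '<<mca>>'; at [31:39] → '<<r4d5>>'; at [41:46] → '<<n>>'.
With no groups in the pattern, `findall` gives back each whole match — 5 here.

['<<95az>>', '<<83718>>', '<<mca>>', '<<r4d5>>', '<<n>>']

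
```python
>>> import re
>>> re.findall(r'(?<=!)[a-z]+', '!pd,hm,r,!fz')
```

['pd', 'fz']

Lookahead/lookbehind check context without consuming it, so the matched span excludes the asserted characters.
Walking the string: at [1:3] → 'pd'; at [10:12] → 'fz'.
With no groups in the pattern, `findall` gives back each whole match — 2 here.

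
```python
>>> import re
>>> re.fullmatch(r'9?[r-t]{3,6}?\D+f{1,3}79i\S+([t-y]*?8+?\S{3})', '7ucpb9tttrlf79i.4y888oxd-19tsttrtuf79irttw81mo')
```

None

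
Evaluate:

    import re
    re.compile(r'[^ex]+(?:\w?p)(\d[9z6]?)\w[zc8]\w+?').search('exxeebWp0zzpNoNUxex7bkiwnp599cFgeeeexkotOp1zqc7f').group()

'bWp0zzp'

With the lazy modifier that quantifier settles for the fewest repetitions that let the rest of the pattern succeed (the atoms after it are unaffected and can still be greedy).
The match spans [5:12] → 'bWp0zzp'.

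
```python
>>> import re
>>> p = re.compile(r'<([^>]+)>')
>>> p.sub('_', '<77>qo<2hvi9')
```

'_qo<2hvi9'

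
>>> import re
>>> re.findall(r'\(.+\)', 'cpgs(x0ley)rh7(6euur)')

['(x0ley)rh7(6euur)']

`findall` yields the raw match text (1 of them) because the pattern has no groups.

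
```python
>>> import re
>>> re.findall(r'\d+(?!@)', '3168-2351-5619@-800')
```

['3168', '2351', '561', '800']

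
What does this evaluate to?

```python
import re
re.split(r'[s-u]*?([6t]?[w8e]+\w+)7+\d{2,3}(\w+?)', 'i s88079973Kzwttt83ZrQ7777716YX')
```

['i ', '88079973Kzwttt83ZrQ7777', 'Y', 'X']

With a capturing group present, the delimiter's captured portion is kept in the result list.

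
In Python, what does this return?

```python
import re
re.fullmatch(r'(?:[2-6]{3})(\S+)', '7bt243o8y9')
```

None

`fullmatch` succeeds only if the pattern covers the string from start to end.
Here the pattern can't cover the whole string, so the call returns None.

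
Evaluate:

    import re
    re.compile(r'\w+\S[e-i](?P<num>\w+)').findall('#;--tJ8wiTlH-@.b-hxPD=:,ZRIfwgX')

['TlH', 'xPD', 'X']

Pattern: one or more of a word character; then a non-whitespace character, then a character in [e-i]; then one or more of a word character (captured as 'num').
With a single group, `findall` returns only what that group captured — 3 items.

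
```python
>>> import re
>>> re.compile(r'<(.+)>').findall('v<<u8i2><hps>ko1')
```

Scanning left to right: at [1:13] match '<<u8i2><hps>', group 1 = '<u8i2><hps'.
`findall` collects group 1 from the one match (1 total).

['<u8i2><hps']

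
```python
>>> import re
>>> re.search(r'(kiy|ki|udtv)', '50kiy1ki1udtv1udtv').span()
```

(2, 5)

Alternation tries branches left to right and keeps the first one that lets the overall match succeed at that position.
The match spans [2:5] → 'kiy'.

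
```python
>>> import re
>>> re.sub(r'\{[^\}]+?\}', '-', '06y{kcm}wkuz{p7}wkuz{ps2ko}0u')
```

'06y-wkuz-wkuz-0u'

Matches: at [3:8] → '{kcm}'; at [12:16] → '{p7}'; at [20:27] → '{ps2ko}'.
Every occurrence is swapped for '-'.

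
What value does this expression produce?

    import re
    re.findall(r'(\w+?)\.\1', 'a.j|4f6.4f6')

After group 1 captures some text, `\1` only succeeds where that same text appears again.
Walking the string: at [4:11] match '4f6.4f6', group 1 = '4f6'.
Because there's exactly one group, `findall` drops the full match and keeps group 1 from the one hit.

['4f6']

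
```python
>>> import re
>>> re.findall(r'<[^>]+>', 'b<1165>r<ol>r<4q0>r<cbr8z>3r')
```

['<1165>', '<ol>', '<4q0>', '<cbr8z>']

Scanning left to right: at [1:7] → '<1165>'; at [8:12] → '<ol>'; at [13:18] → '<4q0>'; at [19:26] → '<cbr8z>'.
With no groups in the pattern, `findall` gives back each whole match — 4 here.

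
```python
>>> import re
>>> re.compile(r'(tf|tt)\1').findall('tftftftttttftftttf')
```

['tf', 'tt', 'tf']

A backreference is literal: `\1` must see the identical characters the first group matched.
With a single group, `findall` returns only what that group captured — 3 items.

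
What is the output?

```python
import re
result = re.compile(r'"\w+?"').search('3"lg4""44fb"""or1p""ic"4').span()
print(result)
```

The match spans [1:6] → '"lg4"'.

(1, 6)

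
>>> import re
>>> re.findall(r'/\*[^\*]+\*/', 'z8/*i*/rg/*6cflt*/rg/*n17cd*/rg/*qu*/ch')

['/*i*/', '/*6cflt*/', '/*n17cd*/', '/*qu*/']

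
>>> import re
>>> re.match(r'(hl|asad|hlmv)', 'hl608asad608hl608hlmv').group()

`re.match` only tries the pattern at the start of the string.
The match spans [0:2] → 'hl'.
Captured: group 1 = 'hl'.

'hl'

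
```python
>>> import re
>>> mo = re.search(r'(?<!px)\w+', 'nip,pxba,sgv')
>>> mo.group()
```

The negative lookaround is zero-width — it rules out positions where the adjacent text would match, without consuming anything.
`search` walks the string left to right and returns the first match it finds.
The match spans [0:3] → 'nip'.

'nip'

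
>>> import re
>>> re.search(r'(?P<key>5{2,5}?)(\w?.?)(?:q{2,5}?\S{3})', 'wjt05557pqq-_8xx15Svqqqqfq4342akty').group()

'5557pqq-_8'

The pattern matches 2 to 5 of a literal '5' (lazy) (captured as 'key'); then optionally a word character, then optionally any character (captured); then 2 to 5 of the literal 'q' (lazy), then exactly 3 of a non-whitespace character (non-capturing group).
`re.search` scans for the first position where the pattern succeeds.
The match spans [4:14] → '5557pqq-_8'.
Captured: group 1 = '555', group 2 = '7p'.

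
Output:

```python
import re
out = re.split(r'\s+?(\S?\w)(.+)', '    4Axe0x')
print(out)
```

['', '4A', 'xe0x', '']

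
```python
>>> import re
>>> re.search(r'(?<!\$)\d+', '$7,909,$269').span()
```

(3, 6)

A negative assertion filters positions out without eating any characters.
Unlike `match`, `search` isn't anchored — it looks for the pattern anywhere in the string.
The match spans [3:6] → '909'.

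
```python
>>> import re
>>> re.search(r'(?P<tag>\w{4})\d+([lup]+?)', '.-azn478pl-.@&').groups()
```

The match spans [2:9] → 'azn478p'.
Captured: group 1 = 'azn4', group 2 = 'p'.

('azn4', 'p')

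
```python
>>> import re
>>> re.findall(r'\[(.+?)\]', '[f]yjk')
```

Walking the string: at [0:3] match '[f]', group 1 = 'f'.
Because there's exactly one group, `findall` drops the full match and keeps group 1 from the one hit.

['f']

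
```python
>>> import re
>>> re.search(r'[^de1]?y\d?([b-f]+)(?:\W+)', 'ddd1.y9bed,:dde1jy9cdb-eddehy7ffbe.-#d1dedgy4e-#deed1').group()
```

This matches optionally any character except [de1], then a literal 'y', then optionally a digit; then one or more of a character in [b-f] (captured); then one or more of a non-word character (non-capturing group).
`re.search` scans for the first position where the pattern succeeds.
The match spans [4:12] → '.y9bed,:'.
Captured: group 1 = 'bed'.

'.y9bed,:'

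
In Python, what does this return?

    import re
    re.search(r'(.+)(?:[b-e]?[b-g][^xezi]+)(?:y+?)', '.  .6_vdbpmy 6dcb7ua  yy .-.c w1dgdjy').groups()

('.  .6_vdbpmy 6dcb7ua  yy .-.c w1dg',)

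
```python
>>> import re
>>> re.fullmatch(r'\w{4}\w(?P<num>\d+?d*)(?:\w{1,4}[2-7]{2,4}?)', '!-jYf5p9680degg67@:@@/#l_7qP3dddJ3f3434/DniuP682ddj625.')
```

`re.fullmatch` requires the pattern to consume the entire string.
Here there's no way to consume every character, so the call returns None.

None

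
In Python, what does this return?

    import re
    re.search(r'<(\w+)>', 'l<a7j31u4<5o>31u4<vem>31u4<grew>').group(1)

'5o'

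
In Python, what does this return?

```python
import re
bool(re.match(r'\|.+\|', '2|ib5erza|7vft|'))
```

False

`re.match` won't scan ahead — the pattern has to work from the very first character.
Here the pattern fails at index 0, so the call returns None, and `bool(None)` is False.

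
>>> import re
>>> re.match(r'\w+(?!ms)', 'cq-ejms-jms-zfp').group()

'cq'

A negative assertion filters positions out without eating any characters.
`match` is anchored at position 0; if the pattern doesn't fit there, it returns None.
The match spans [0:2] → 'cq'.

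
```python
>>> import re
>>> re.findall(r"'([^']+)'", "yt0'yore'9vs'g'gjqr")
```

['yore', 'g']

Walking the string: at [3:9] match "'yore'", group 1 = 'yore'; at [12:15] match "'g'", group 1 = 'g'.
One capturing group, so `findall` returns just the captured substring from each match — 2 in all.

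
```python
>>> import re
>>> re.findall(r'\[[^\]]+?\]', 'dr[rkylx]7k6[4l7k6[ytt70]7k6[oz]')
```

Since nothing is captured, `findall` lists the 3 matched substrings directly.

['[rkylx]', '[4l7k6[ytt70]', '[oz]']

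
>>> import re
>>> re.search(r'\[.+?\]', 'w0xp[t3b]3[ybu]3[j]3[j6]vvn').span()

(4, 9)

Because the quantifier is non-greedy, it stops expanding at the earliest point where the rest of the pattern can succeed.
The match spans [4:9] → '[t3b]'.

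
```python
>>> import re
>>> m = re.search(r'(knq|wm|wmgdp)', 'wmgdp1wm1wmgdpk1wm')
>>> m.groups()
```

Alternation isn't longest-match — the leftmost alternative that fits at this position is chosen.
`re.search` scans for the first position where the pattern succeeds.
The match spans [0:2] → 'wm'.
Captured: group 1 = 'wm'.

('wm',)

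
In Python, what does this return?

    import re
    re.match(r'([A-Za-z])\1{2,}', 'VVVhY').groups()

('V',)

`\1` is not a pattern — it's the concrete string captured by group 1, re-applied verbatim.
With `match`, the pattern is implicitly anchored at the beginning.
The match spans [0:3] → 'VVV'.
Captured: group 1 = 'V'.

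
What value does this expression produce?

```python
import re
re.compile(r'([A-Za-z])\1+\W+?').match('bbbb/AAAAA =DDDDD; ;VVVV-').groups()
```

('b',)

`\1` has to match the exact text group 1 already captured.
With `match`, the pattern is implicitly anchored at the beginning.
The match spans [0:5] → 'bbbb/'.
Captured: group 1 = 'b'.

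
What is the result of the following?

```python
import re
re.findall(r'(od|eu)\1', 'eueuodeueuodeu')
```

['eu', 'eu']

A backreference is literal: `\1` must see the identical characters the first group matched.
One capturing group, so `findall` returns just the captured substring from each match — 2 in all.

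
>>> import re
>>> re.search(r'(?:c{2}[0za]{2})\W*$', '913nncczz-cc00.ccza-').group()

'ccza-'

The pattern matches exactly 2 of the literal 'c', then exactly 2 of one of [0za] (non-capturing group); then zero or more of a non-word character; then anchored at the end.
Unlike `match`, `search` isn't anchored — it looks for the pattern anywhere in the string.
The match spans [15:20] → 'ccza-'.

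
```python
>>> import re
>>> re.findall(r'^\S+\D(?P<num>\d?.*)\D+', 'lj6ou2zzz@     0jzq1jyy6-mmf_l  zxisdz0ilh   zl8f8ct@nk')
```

This matches anchored at the start of the string; then one or more of a non-whitespace character, then a non-digit; then optionally a digit, then zero or more of any character (captured as 'num'); then one or more of a non-digit.
One capturing group, so `findall` returns just the captured substring from the one match — 1 in all.

['    0jzq1jyy6-mmf_l  zxisdz0ilh   zl8f8ct@n']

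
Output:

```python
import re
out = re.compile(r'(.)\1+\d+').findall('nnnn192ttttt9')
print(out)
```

['n', 't']

After group 1 captures some text, `\1` only succeeds where that same text appears again.
One capturing group, so `findall` returns just the captured substring from each match — 2 in all.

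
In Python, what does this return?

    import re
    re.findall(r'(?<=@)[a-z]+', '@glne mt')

['glne']

The positive lookaround only admits positions where the adjacent text matches; those characters stay outside the span.
Since nothing is captured, `findall` lists the 1 matched substring directly.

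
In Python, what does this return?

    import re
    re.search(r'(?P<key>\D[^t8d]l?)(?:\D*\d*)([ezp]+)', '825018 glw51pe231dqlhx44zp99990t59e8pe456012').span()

(6, 14)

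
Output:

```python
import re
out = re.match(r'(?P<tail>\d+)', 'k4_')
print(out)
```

With `match`, the pattern is implicitly anchored at the beginning.
Here the string doesn't start with a match, so the call returns None.

None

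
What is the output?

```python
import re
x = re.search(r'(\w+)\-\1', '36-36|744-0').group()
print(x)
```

36-36

`\1` has to match the exact text group 1 already captured.
`search` walks the string left to right and returns the first match it finds.
The match spans [0:5] → '36-36'.
Captured: group 1 = '36'.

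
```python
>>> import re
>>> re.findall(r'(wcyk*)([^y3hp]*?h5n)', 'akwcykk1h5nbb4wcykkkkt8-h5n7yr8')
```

The pattern matches the literal 'wcy', then zero or more of the literal 'k' (captured); then zero or more of any character except [y3hp] (lazy), then the literal 'h5n' (captured).
Walking the string: at [2:11] match 'wcykk1h5n', groups = ('wcykk', '1h5n'); at [14:27] match 'wcykkkkt8-h5n', groups = ('wcykkkk', 't8-h5n').
With 2 capturing groups, `findall` returns a 2-tuple per match.

[('wcykk', '1h5n'), ('wcykkkk', 't8-h5n')]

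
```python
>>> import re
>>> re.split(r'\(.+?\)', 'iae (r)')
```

['iae ', '']

`split` removes every match and returns the 2 fragments in between.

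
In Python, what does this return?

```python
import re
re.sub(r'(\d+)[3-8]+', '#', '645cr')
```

Pattern: one or more of a digit (captured); then one or more of a character in [3-8].
Matches: at [0:3] → '645'.
Each match is replaced by '#'.

'#cr'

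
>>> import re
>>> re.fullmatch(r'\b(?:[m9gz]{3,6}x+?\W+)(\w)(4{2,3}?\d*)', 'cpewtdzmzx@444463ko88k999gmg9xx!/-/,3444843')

`fullmatch` succeeds only if the pattern covers the string from start to end.
Here there's no way to consume every character, so the call returns None.

None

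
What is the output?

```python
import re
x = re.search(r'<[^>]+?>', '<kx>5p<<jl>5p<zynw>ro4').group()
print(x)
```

<kx>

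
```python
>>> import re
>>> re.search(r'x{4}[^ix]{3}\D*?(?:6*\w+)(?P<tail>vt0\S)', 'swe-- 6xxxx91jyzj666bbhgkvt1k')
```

Pattern: exactly 4 of the literal 'x', then exactly 3 of any character except [ix], then zero or more of a non-digit (lazy); then zero or more of the literal '6', then one or more of a word character (non-capturing group); then the literal 'vt0', then a non-whitespace character (captured as 'tail').
Unlike `match`, `search` isn't anchored — it looks for the pattern anywhere in the string.
Here nothing in the string fits, so the call returns None.

None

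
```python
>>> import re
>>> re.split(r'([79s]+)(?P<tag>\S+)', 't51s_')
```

['t51', 's', '_', '']

Pattern: one or more of one of [79s] (captured); then one or more of a non-whitespace character (captured as 'tag').
The group in the pattern means `split` returns the separators' captures alongside the pieces.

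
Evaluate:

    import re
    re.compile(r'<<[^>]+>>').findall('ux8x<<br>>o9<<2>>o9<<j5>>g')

Scanning left to right: at [4:10] → '<<br>>'; at [12:17] → '<<2>>'; at [19:25] → '<<j5>>'.
With no groups in the pattern, `findall` gives back each whole match — 3 here.

['<<br>>', '<<2>>', '<<j5>>']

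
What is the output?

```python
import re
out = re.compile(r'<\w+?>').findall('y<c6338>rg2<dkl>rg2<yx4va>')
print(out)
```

Matches: at [1:8] → '<c6338>'; at [11:16] → '<dkl>'; at [19:26] → '<yx4va>'.
Since nothing is captured, `findall` lists the 3 matched substrings directly.

['<c6338>', '<dkl>', '<yx4va>']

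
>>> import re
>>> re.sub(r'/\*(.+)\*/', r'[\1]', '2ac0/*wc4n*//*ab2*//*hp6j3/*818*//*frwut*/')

`\1` in the replacement pulls in group 1's text for each match.

'2ac0[wc4n*//*ab2*//*hp6j3/*818*//*frwut]'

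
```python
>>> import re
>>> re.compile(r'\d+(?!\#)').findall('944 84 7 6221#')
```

`(?!…)`/`(?<!…)` only lets a position through if the neighbouring text does NOT match; no characters are consumed.
Matches: at [0:3] → '944'; at [4:6] → '84'; at [7:8] → '7'; at [9:12] → '622'.
With no groups in the pattern, `findall` gives back each whole match — 4 here.

['944', '84', '7', '622']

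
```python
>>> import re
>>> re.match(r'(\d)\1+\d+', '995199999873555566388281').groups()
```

The match spans [0:24] → '995199999873555566388281'.
Captured: group 1 = '9'.

('9',)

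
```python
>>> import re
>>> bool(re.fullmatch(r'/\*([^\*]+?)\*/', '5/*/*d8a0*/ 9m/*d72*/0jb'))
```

False

`fullmatch` succeeds only if the pattern covers the string from start to end.
Here the pattern can't cover the whole string, so the call returns None, and `bool(None)` is False.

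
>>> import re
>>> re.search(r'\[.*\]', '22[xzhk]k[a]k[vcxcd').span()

(2, 12)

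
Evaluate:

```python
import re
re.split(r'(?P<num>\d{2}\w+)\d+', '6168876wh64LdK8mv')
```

Pattern: exactly 2 of a digit, then one or more of a word character (captured as 'num'); then one or more of a digit.
The group in the pattern means `split` returns the separators' captures alongside the pieces.

['', '6168876wh64LdK', 'mv']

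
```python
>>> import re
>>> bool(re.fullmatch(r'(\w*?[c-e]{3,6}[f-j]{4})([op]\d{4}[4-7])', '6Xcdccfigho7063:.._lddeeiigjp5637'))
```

False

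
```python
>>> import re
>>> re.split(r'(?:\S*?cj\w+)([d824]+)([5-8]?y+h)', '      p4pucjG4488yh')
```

['      ', '8', 'yh', '']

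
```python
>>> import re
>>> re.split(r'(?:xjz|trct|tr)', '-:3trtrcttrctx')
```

['-:3', '', '', 'x']

Branches in `(...|...)` are attempted left-to-right; the first branch that allows the whole pattern to succeed is taken.
Matches to split on: at [3:5] → 'tr'; at [5:9] → 'trct'; at [9:13] → 'trct'.
`split` removes every match and returns the 4 fragments in between.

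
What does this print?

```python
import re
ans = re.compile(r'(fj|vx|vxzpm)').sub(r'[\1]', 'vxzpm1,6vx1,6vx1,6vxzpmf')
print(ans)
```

Alternation tries branches left to right and keeps the first one that lets the overall match succeed at that position.
Matches: at [0:2] → 'vx'; at [8:10] → 'vx'; at [13:15] → 'vx'; at [18:20] → 'vx'.
The replacement refers to a captured group, so each match is rewritten using its own captured text.

[vx]zpm1,6[vx]1,6[vx]1,6[vx]zpmf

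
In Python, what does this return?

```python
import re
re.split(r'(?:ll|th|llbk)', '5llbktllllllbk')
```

Branches in `(...|...)` are attempted left-to-right; the first branch that allows the whole pattern to succeed is taken.
Matches to split on: at [1:3] → 'll'; at [6:8] → 'll'; at [8:10] → 'll'; at [10:12] → 'll'.
Splitting on the pattern gives 5 pieces.

['5', 'bkt', '', '', 'bk']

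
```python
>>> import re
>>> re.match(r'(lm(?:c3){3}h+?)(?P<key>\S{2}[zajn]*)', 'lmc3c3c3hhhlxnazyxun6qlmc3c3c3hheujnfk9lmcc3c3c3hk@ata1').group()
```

'lmc3c3c3hhh'

This matches the literal 'lm', then the literal 'c3' repeated 3 times, then one or more of a literal 'h' (lazy) (captured); then exactly 2 of a non-whitespace character, then zero or more of one of [zajn] (captured as 'key').
`re.match` only tries the pattern at the start of the string.
The match spans [0:11] → 'lmc3c3c3hhh'.
Captured: group 1 = 'lmc3c3c3h', group 2 = 'hh'.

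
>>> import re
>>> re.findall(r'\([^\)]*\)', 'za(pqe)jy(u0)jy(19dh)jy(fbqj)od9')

['(pqe)', '(u0)', '(19dh)', '(fbqj)']

With no groups in the pattern, `findall` gives back each whole match — 4 here.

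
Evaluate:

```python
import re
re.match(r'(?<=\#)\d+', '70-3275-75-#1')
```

None

The `(?=…)`/`(?<=…)` assertion just peeks at neighbouring text; it doesn't advance the match position.
`re.match` won't scan ahead — the pattern has to work from the very first character.
Here the pattern fails at index 0, so the call returns None.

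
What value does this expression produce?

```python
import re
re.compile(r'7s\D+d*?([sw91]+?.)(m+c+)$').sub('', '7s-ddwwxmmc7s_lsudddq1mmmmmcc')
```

This matches the literal '7s', then one or more of a non-digit, then zero or more of the literal 'd' (lazy); then one or more of one of [sw91] (lazy), then any character (captured); then one or more of the literal 'm', then one or more of a literal 'c' (captured); then anchored at the end.
Matches: at [11:29] → '7s_lsudddq1mmmmmcc'.
Each match is replaced by ''.

'7s-ddwwxmmc'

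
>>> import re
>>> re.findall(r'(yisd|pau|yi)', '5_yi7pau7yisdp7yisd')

['yi', 'pau', 'yisd', 'yisd']

The regex engine tests alternatives in the order written; an earlier branch that matches wins even if a later one would match more.
Matches: at [2:4] match 'yi', group 1 = 'yi'; at [5:8] match 'pau', group 1 = 'pau'; at [9:13] match 'yisd', group 1 = 'yisd'; at [15:19] match 'yisd', group 1 = 'yisd'.
One capturing group, so `findall` returns just the captured substring from each match — 4 in all.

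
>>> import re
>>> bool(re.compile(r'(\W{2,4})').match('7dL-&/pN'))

Pattern: 2 to 4 of a non-word character (captured).
`re.match` won't scan ahead — the pattern has to work from the very first character.
Here position 0 doesn't satisfy it, so the call returns None, and `bool(None)` is False.

False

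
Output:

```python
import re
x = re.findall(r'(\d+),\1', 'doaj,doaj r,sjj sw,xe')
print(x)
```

[]

With a single group, `findall` returns only what that group captured — 0 items.
Nothing in the string satisfies the pattern, so the list is empty.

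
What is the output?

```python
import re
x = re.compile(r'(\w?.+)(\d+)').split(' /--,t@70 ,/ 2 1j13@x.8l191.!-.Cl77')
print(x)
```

Because the pattern has a capturing group, `split` also inserts each captured text between the pieces.

['', ' /--,t@70 ,/ 2 1j13@x.8l191.!-.Cl7', '7', '']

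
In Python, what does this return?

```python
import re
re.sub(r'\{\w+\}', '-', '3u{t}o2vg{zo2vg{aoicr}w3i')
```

'3u-o2vg{zo2vg-w3i'

Matches: at [2:5] → '{t}'; at [15:22] → '{aoicr}'.
Each match is replaced by '-'.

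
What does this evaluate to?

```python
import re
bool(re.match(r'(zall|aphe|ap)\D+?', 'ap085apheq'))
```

False

With `match`, the pattern is implicitly anchored at the beginning.
Here the pattern fails at index 0, so the call returns None, and `bool(None)` is False.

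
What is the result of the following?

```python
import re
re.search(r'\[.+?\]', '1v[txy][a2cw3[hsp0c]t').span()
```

(2, 7)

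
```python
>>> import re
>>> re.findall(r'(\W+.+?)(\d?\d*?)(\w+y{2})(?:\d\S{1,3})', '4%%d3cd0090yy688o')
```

[('%%d', '3', 'cd0090yy')]

The pattern matches one or more of a non-word character, then one or more of any character (lazy) (captured); then optionally a digit, then zero or more of a digit (lazy) (captured); then one or more of a word character, then exactly 2 of the literal 'y' (captured); then a digit, then 1 to 3 of a non-whitespace character (non-capturing group).
Lazy quantifiers expand one character at a time until the remainder of the pattern can match.
Matches: at [1:17] match '%%d3cd0090yy688o', groups = ('%%d', '3', 'cd0090yy').
`findall` packs the 3 group values into a tuple for every match.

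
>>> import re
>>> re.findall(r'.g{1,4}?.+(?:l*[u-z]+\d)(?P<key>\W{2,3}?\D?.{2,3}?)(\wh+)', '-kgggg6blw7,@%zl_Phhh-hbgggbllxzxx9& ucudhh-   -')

Pattern: any character, then 1 to 4 of a literal 'g' (lazy), then one or more of any character; then zero or more of the literal 'l', then one or more of a character in [u-z], then a digit (non-capturing group); then 2 to 3 of a non-word character (lazy), then optionally a non-digit, then 2 to 3 of any character (lazy) (captured as 'key'); then a word character, then one or more of the literal 'h' (captured).
The `?` after the quantifier makes it lazy — it takes as little as possible before letting the rest of the pattern try.
Scanning left to right: at [1:43] match 'kgggg6blw7,@%zl_Phhh-hbgggbllxzxx9& ucudhh', groups = ('& ucu', 'dhh').
2 groups means the one result is a tuple of 2 captured strings — 1 here.

[('& ucu', 'dhh')]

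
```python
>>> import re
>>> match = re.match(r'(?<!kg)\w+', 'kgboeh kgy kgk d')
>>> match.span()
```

A negative assertion filters positions out without eating any characters.
`re.match` won't scan ahead — the pattern has to work from the very first character.
The match spans [0:6] → 'kgboeh'.

(0, 6)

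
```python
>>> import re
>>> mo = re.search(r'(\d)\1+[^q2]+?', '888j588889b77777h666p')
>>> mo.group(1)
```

The match spans [0:4] → '888j'.
Captured: group 1 = '8'.

'8'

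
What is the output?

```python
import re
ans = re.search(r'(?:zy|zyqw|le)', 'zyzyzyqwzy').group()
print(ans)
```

Unlike `match`, `search` isn't anchored — it looks for the pattern anywhere in the string.
The match spans [0:2] → 'zy'.

zy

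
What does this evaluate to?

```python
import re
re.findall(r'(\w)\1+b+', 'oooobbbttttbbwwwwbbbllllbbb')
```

The backreference `\1` re-matches whatever the first group consumed, character for character.
One capturing group, so `findall` returns just the captured substring from each match — 4 in all.

['o', 't', 'w', 'l']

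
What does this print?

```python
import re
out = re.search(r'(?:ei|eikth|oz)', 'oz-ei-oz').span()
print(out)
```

(0, 2)

Unlike `match`, `search` isn't anchored — it looks for the pattern anywhere in the string.
The match spans [0:2] → 'oz'.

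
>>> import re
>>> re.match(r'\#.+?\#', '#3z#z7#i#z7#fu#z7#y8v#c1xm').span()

(0, 4)

`re.match` won't scan ahead — the pattern has to work from the very first character.
The match spans [0:4] → '#3z#'.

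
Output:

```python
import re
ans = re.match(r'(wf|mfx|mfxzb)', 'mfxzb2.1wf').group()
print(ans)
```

mfx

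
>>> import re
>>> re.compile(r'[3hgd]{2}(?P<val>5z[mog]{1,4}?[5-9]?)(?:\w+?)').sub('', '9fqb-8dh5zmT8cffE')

'9fqb-88cffE'

Pattern: exactly 2 of one of [3hgd]; then the literal '5z', then 1 to 4 of one of [mog] (lazy), then optionally a character in [5-9] (captured as 'val'); then one or more of a word character (lazy) (non-capturing group).
A non-greedy quantifier consumes as few characters as it can — just enough that the remainder of the pattern still matches from where it stops; whatever follows it matches normally.
Matches: at [6:12] → 'dh5zmT'.
Every occurrence is swapped for ''.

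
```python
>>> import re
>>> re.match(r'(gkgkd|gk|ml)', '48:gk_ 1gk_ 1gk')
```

`re.match` won't scan ahead — the pattern has to work from the very first character.
Here the string doesn't start with a match, so the call returns None.

None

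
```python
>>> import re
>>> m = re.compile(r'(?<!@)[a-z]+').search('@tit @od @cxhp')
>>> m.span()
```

Because the assertion is negative and zero-width, positions next to the forbidden text are skipped.
`re.search` scans for the first position where the pattern succeeds.
The match spans [2:4] → 'it'.

(2, 4)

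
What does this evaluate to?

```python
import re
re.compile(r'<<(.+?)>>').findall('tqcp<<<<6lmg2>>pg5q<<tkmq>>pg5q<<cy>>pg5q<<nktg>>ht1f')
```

['<<6lmg2', 'tkmq', 'cy', 'nktg']

With the lazy modifier that quantifier settles for the fewest repetitions that let the rest of the pattern succeed (the atoms after it are unaffected and can still be greedy).
`findall` collects group 1 from each match (4 total).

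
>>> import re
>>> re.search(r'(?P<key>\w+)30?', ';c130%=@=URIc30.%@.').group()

'c130'

This matches one or more of a word character (captured as 'key'); then a literal '3', then optionally the literal '0'.
The match spans [1:5] → 'c130'.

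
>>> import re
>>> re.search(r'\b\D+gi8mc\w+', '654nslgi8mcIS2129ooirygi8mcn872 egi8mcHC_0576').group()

' egi8mcHC_0576'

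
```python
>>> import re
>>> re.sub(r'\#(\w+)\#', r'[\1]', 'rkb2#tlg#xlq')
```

Matches: at [4:9] → '#tlg#'.
The replacement refers to a captured group, so each match is rewritten using its own captured text.

'rkb2[tlg]xlq'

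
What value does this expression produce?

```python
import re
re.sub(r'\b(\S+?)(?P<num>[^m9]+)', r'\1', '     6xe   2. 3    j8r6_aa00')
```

This matches a word boundary (`\b`, zero-width); then one or more of a non-whitespace character (lazy) (captured); then one or more of any character except [m9] (captured as 'num').
With the lazy modifier that quantifier settles for the fewest repetitions that let the rest of the pattern succeed (the atoms after it are unaffected and can still be greedy).
Matches: at [5:28] → '6xe   2. 3    j8r6_aa00'.
Each match is replaced using the text its own group 1 captured.

'     6'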